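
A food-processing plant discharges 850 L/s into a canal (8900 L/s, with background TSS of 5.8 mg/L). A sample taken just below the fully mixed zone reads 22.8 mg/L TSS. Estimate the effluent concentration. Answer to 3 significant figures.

Mass balance: 8900·5.800 + 850.0·Cₑ = 9750·22.80
→ Cₑ = (9750·22.80 − 8900·5.800) / 850.0 = 200.8 mg/L.

201 mg/L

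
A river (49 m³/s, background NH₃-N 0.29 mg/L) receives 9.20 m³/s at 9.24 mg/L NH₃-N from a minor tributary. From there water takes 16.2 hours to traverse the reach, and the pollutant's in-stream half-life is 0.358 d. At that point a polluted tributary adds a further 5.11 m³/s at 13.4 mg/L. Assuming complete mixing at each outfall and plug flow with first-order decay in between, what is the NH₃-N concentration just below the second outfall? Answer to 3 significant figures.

Mass balance: C = (49.00·0.2900 + 9.200·9.240) / 58.20 = 99.22/58.20 = 1.705 mg/L; combined flow 58.20 m³/s.
Half-life 0.358 d → k = ln 2 / 0.358 = 1.936 d⁻¹.
First-order decay: C = 1.705·exp(−k·t) = 1.705·0.2707 = 0.4614 mg/L.
Second outfall: C = (58.20·0.4614 + 5.110·13.40)/63.31 = 1.506 mg/L.

1.51 mg/L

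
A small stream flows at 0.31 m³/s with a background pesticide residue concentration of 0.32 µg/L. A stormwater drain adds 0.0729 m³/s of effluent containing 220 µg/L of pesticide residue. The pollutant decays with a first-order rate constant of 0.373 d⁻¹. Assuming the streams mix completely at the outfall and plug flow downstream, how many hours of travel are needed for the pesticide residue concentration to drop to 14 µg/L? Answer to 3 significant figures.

70.9 h

After mixing, C = (0.3100·0.3200 + 0.07290·220.0) / 0.3829 = 16.14/0.3829 = 42.14 µg/L.
42.14·exp(−k·t) = 14 → t = ln(42.14/14)/k = 255300 s = 70.91 h.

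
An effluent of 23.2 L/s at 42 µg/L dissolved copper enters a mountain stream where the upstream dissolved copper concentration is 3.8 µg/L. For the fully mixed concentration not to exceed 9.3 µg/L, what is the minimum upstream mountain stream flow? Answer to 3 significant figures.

Set C_mix = 9.3: (Q·3.800 + 23.20·42.00) / (Q + 23.20) = 9.3
→ Q = 23.20·(42.00 − 9.3)/(9.3 − 3.800) = 137.9 L/s.

138 L/s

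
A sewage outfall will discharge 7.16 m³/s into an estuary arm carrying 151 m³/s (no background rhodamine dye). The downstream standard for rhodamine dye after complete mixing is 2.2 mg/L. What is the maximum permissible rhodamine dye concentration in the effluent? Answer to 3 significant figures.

48.6 mg/L

At the limit, (Qr·Cr + Qe·Cₑ)/(Qr + Qe) = 2.2:
Cₑ = (158.2·2.2 − 151.0·0) / 7.160 = 48.60 mg/L.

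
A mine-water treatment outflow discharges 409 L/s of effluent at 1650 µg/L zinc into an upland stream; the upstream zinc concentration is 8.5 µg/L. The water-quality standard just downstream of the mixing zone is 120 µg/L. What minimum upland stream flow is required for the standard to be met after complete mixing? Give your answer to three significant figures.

5610 L/s

Set C_mix = 120: (Q·8.500 + 409.0·1650) / (Q + 409.0) = 120
→ Q = 409.0·(1650 − 120)/(120 − 8.500) = 5612 L/s.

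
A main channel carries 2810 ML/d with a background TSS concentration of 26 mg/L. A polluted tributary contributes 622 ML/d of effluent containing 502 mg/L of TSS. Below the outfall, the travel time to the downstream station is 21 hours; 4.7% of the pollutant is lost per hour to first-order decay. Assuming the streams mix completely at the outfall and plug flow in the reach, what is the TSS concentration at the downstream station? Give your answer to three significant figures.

Mixed concentration C = ΣQC/ΣQ = (2810·26.00 + 622.0·502.0) / 3432 = 385300/3432 = 112.3 mg/L.
4.7%/h lost → k = −ln(1 − 0.047) = 0.04814 h⁻¹.
Applying C = C₀e^(−kt): 112.3 × 0.3639 = 40.85 mg/L.

40.9 mg/L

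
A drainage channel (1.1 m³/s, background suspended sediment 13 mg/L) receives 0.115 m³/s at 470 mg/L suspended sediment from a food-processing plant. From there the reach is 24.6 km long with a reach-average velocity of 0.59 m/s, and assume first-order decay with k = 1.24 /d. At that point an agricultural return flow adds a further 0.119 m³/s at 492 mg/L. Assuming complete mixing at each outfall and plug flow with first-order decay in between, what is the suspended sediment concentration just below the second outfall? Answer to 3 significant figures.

72.1 mg/L

Mass balance: C = (1.100·13.00 + 0.1150·470.0) / 1.215 = 68.35/1.215 = 56.26 mg/L; combined flow 1.215 m³/s.
Travel time t = 24.6·1000 / 0.59 = 41690 s = 11.58 h.
Decay over the reach: 56.26·exp(−kt) = 56.26·0.5497 = 30.92 mg/L.
At the second outfall, C = (1.215·30.92 + 0.1190·492.0) / (1.215 + 0.1190) = 72.05 mg/L.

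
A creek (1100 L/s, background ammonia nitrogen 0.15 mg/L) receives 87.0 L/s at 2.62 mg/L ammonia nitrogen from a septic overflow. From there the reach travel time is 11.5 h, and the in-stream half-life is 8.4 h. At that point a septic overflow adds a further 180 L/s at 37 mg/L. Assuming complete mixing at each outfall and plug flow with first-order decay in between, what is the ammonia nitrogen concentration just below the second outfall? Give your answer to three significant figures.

4.98 mg/L

Mass balance: C = (1100·0.1500 + 87.00·2.620) / 1187 = 392.9/1187 = 0.3310 mg/L; combined flow 1187 L/s.
Half-life 8.4 h → k = ln 2 / 8.4 = 0.08252 h⁻¹ = 1.980 d⁻¹.
Decay over the reach: 0.3310·exp(−kt) = 0.3310·0.3871 = 0.1282 mg/L.
At the second outfall, C = (1187·0.1282 + 180.0·37.00) / (1187 + 180.0) = 4.983 mg/L.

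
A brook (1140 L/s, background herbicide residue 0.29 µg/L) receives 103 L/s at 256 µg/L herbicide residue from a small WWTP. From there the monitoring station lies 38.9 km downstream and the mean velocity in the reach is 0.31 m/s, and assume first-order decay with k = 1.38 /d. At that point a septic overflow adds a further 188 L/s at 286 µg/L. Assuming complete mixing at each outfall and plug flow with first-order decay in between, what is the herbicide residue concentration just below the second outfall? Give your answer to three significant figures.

Flow-weighted average: C = (1140·0.2900 + 103.0·256.0) / 1243 = 26700/1243 = 21.48 µg/L; combined flow 1243 L/s.
Travel time t = 38.9·1000 / 0.31 = 125500 s = 34.86 h.
Decay over the reach: 21.48·exp(−kt) = 21.48·0.1348 = 2.895 µg/L.
At the second outfall, C = (1243·2.895 + 188.0·286.0) / (1243 + 188.0) = 40.09 µg/L.

40.1 µg/L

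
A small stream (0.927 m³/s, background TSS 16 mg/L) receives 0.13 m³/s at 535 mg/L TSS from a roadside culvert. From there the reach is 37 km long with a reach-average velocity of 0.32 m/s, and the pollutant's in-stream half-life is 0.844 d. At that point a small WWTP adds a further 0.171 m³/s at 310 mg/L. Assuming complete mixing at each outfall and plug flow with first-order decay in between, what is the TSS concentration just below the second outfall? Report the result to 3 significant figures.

Mass balance: C = (0.9270·16.00 + 0.1300·535.0) / 1.057 = 84.38/1.057 = 79.83 mg/L; combined flow 1.057 m³/s.
Travel time t = 37·1000 / 0.32 = 115600 s = 32.12 h.
Half-life 0.844 d → k = ln 2 / 0.844 = 0.8213 d⁻¹.
First-order decay: C = 79.83·exp(−k·t) = 79.83·0.3332 = 26.60 mg/L.
Second outfall: C = (1.057·26.60 + 0.1710·310.0)/1.228 = 66.06 mg/L.

66.1 mg/L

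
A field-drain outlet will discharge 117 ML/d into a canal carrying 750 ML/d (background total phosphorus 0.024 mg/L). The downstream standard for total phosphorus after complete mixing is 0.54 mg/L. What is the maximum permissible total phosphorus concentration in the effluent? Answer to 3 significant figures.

At the limit, (Qr·Cr + Qe·Cₑ)/(Qr + Qe) = 0.54:
Cₑ = (867.0·0.54 − 750.0·0.02400) / 117.0 = 3.848 mg/L.

3.85 mg/L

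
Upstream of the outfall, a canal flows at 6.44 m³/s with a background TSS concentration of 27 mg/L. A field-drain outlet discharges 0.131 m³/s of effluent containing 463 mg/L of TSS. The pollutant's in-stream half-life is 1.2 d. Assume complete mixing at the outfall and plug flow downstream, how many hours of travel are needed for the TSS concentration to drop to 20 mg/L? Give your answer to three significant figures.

Mixed concentration C = ΣQC/ΣQ = (6.440·27.00 + 0.1310·463.0) / 6.571 = 234.5/6.571 = 35.69 mg/L.
Half-life 1.2 d → k = ln 2 / 1.2 = 0.5776 d⁻¹.
35.69·exp(−k·t) = 20 → t = ln(35.69/20)/k = 86640 s = 24.07 h.

24.1 h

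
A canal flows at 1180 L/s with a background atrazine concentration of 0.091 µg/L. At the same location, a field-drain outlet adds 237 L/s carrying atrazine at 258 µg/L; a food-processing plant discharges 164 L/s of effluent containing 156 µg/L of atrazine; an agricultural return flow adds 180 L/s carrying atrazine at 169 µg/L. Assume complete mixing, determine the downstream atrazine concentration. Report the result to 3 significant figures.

66.6 µg/L

Flow-weighted average: C = (1180·0.09100 + 237.0·258.0 + 164.0·156.0 + 180.0·169.0) / 1761 = 117300/1761 = 66.59 µg/L.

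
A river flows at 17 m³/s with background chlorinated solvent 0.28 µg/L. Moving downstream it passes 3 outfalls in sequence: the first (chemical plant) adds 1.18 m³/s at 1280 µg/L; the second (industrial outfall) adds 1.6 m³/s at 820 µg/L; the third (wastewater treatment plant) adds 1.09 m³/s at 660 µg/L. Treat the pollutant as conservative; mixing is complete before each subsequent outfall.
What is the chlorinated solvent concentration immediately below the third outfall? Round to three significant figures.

After outfall 1: Q = 17.00 + 1.180 = 18.18 m³/s; C = (17.00·0.2800 + 1.180·1280)/18.18 = 83.34 µg/L.
After outfall 2: Q = 18.18 + 1.600 = 19.78 m³/s; C = (18.18·83.34 + 1.600·820.0)/19.78 = 142.9 µg/L.
After outfall 3: Q = 19.78 + 1.090 = 20.87 m³/s; C = (19.78·142.9 + 1.090·660.0)/20.87 = 169.9 µg/L.

170 µg/L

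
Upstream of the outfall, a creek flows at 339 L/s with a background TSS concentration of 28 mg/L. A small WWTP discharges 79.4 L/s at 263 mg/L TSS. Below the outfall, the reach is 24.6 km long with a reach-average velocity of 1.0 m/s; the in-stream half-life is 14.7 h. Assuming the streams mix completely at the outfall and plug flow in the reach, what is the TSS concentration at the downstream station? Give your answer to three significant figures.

Mass balance: C = (339.0·28.00 + 79.40·263.0) / 418.4 = 30370/418.4 = 72.60 mg/L.
Travel time t = 24.6·1000 / 1.0 = 24600 s = 6.833 h.
Half-life 14.7 h → k = ln 2 / 14.7 = 0.04715 h⁻¹ = 1.132 d⁻¹.
Applying C = C₀e^(−kt): 72.60 × 0.7245 = 52.60 mg/L.

52.6 mg/L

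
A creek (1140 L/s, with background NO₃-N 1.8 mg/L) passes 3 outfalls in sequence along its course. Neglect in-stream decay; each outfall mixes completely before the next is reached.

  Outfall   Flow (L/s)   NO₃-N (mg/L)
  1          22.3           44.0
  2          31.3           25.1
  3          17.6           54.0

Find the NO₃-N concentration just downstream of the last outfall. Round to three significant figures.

Below outfall 1: Q → 1162 L/s, C = (1140·1.800 + 22.30·44.00)/1162 = 2.610 mg/L.
Below outfall 2: Q → 1194 L/s, C = (1162·2.610 + 31.30·25.10)/1194 = 3.199 mg/L.
Below outfall 3: Q → 1211 L/s, C = (1194·3.199 + 17.60·54.00)/1211 = 3.938 mg/L.

3.94 mg/L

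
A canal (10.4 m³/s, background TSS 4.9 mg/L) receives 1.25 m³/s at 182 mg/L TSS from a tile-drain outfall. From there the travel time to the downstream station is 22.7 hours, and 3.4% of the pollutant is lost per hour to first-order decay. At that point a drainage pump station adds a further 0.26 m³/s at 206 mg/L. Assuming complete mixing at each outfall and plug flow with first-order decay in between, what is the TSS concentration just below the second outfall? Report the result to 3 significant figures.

Flow-weighted average: C = (10.40·4.900 + 1.250·182.0) / 11.65 = 278.5/11.65 = 23.90 mg/L; combined flow 11.65 m³/s.
3.4%/h lost → k = −ln(1 − 0.034) = 0.03459 h⁻¹.
Decay over the reach: 23.90·exp(−kt) = 23.90·0.4560 = 10.90 mg/L.
Second outfall: C = (11.65·10.90 + 0.2600·206.0)/11.91 = 15.16 mg/L.

15.2 mg/L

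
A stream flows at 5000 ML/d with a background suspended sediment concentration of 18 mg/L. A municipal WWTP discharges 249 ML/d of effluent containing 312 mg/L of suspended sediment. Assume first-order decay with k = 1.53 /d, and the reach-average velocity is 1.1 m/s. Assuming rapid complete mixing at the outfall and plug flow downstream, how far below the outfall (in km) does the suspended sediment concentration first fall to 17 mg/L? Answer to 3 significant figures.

39.2 km

Mixed concentration C = ΣQC/ΣQ = (5000·18.00 + 249.0·312.0) / 5249 = 167700/5249 = 31.95 mg/L.
Set 31.95·exp(−k·t) = 17 → t = ln(31.95/17)/k = 35620 s = 9.896 h.
Distance = v·t = 1.1·35620 = 39190 m = 39.19 km.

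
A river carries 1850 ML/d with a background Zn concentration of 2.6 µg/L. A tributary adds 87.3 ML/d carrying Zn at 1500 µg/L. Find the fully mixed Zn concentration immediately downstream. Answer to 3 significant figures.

70.1 µg/L

Mixed concentration C = ΣQC/ΣQ = (1850·2.600 + 87.30·1500) / 1937 = 135800/1937 = 70.08 µg/L.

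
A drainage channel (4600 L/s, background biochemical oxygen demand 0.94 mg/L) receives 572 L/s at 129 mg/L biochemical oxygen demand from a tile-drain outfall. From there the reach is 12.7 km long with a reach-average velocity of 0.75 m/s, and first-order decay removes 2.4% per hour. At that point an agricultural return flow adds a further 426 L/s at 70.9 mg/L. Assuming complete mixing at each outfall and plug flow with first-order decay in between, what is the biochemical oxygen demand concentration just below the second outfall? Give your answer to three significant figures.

17.8 mg/L

After mixing, C = (4600·0.9400 + 572.0·129.0) / 5172 = 78110/5172 = 15.10 mg/L; combined flow 5172 L/s.
Travel time t = 12.7·1000 / 0.75 = 16930 s = 4.704 h.
2.4%/h lost → k = −ln(1 − 0.024) = 0.02429 h⁻¹.
Decay over the reach: 15.10·exp(−kt) = 15.10·0.8920 = 13.47 mg/L.
At the second outfall, C = (5172·13.47 + 426.0·70.90) / (5172 + 426.0) = 17.84 mg/L.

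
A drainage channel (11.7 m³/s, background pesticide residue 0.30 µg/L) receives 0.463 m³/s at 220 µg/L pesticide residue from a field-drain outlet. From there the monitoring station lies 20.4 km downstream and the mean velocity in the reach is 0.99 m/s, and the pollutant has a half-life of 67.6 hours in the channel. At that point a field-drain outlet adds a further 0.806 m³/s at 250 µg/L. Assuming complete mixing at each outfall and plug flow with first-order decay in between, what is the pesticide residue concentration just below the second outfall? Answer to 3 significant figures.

23.2 µg/L

Mass balance: C = (11.70·0.3000 + 0.4630·220.0) / 12.16 = 105.4/12.16 = 8.663 µg/L; combined flow 12.16 m³/s.
Travel time t = 20.4·1000 / 0.99 = 20610 s = 5.724 h.
Half-life 67.6 h → k = ln 2 / 67.6 = 0.01025 h⁻¹ = 0.2461 d⁻¹.
First-order decay: C = 8.663·exp(−k·t) = 8.663·0.9430 = 8.169 µg/L.
Second outfall: C = (12.16·8.169 + 0.8060·250.0)/12.97 = 23.20 µg/L.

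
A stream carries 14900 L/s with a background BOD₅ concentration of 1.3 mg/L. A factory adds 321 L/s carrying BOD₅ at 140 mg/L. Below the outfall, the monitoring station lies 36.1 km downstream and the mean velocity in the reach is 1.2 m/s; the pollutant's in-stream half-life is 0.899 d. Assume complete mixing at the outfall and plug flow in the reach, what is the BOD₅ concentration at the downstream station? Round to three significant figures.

3.23 mg/L

After mixing, C = (14900·1.300 + 321.0·140.0) / 15220 = 64310/15220 = 4.225 mg/L.
Travel time t = 36.1·1000 / 1.2 = 30080 s = 8.356 h.
Half-life 0.899 d → k = ln 2 / 0.899 = 0.7710 d⁻¹.
Decay over the reach: 4.225·exp(−kt) = 4.225·0.7646 = 3.230 mg/L.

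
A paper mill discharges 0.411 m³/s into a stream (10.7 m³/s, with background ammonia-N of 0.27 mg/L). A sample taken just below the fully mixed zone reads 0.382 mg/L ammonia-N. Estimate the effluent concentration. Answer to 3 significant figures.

Mass balance: 10.70·0.2700 + 0.4110·Cₑ = 11.11·0.3820
→ Cₑ = (11.11·0.3820 − 10.70·0.2700) / 0.4110 = 3.298 mg/L.

3.30 mg/L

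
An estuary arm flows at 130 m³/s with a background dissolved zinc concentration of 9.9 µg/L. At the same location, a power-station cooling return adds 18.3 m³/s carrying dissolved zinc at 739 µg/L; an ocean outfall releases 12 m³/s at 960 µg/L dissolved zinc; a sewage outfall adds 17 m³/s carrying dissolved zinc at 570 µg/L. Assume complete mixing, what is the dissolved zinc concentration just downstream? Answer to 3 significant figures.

Mass balance: C = (130.0·9.900 + 18.30·739.0 + 12.00·960.0 + 17.00·570.0) / 177.3 = 36020/177.3 = 203.2 µg/L.

203 µg/L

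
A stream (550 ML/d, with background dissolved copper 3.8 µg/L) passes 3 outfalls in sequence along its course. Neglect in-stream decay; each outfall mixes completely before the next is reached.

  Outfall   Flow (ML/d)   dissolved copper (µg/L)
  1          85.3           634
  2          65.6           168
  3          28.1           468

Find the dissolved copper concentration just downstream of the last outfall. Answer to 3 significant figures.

110 µg/L

Below outfall 1: Q → 635.3 ML/d, C = (550.0·3.800 + 85.30·634.0)/635.3 = 88.42 µg/L.
Below outfall 2: Q → 700.9 ML/d, C = (635.3·88.42 + 65.60·168.0)/700.9 = 95.86 µg/L.
Below outfall 3: Q → 729.0 ML/d, C = (700.9·95.86 + 28.10·468.0)/729.0 = 110.2 µg/L.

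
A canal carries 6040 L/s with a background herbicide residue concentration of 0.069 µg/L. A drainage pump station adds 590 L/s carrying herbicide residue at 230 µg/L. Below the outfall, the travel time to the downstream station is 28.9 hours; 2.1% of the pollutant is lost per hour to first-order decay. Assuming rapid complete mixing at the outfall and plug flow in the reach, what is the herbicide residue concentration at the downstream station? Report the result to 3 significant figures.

After mixing, C = (6040·0.06900 + 590.0·230.0) / 6630 = 136100/6630 = 20.53 µg/L.
2.1%/h lost → k = −ln(1 − 0.021) = 0.02122 h⁻¹.
First-order decay: C = 20.53·exp(−k·t) = 20.53·0.5415 = 11.12 µg/L.

11.1 µg/L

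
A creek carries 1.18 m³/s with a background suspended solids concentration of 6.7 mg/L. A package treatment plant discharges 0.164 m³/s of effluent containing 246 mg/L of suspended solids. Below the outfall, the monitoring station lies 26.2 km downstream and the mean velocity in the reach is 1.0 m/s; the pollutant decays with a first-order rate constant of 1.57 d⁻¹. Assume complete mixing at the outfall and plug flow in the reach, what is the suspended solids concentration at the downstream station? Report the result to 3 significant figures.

22.3 mg/L

Mixed concentration C = ΣQC/ΣQ = (1.180·6.700 + 0.1640·246.0) / 1.344 = 48.25/1.344 = 35.90 mg/L.
Travel time t = 26.2·1000 / 1.0 = 26200 s = 7.278 h.
After decay, C = 35.90 × e^(−kt) = 35.90 × 0.6212 = 22.30 mg/L.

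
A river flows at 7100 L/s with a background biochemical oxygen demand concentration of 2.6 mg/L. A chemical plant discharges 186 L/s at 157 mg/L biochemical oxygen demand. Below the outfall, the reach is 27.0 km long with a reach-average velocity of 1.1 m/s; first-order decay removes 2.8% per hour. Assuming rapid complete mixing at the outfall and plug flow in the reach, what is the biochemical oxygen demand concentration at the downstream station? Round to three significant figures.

5.39 mg/L

Flow-weighted average: C = (7100·2.600 + 186.0·157.0) / 7286 = 47660/7286 = 6.542 mg/L.
Travel time t = 27.0·1000 / 1.1 = 24550 s = 6.818 h.
2.8%/h lost → k = −ln(1 − 0.028) = 0.02840 h⁻¹.
First-order decay: C = 6.542·exp(−k·t) = 6.542·0.8240 = 5.390 mg/L.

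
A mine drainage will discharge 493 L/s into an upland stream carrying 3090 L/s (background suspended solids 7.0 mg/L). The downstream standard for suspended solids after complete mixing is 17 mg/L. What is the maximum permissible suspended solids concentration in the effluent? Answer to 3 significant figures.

At the limit, (Qr·Cr + Qe·Cₑ)/(Qr + Qe) = 17:
Cₑ = (3583·17 − 3090·7.000) / 493.0 = 79.68 mg/L.

79.7 mg/L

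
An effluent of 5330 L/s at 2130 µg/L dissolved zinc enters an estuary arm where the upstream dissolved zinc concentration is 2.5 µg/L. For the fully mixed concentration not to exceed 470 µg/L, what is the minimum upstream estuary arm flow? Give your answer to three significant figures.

Set C_mix = 470: (Q·2.500 + 5330·2130) / (Q + 5330) = 470
→ Q = 5330·(2130 − 470)/(470 − 2.500) = 18930 L/s.

18900 L/s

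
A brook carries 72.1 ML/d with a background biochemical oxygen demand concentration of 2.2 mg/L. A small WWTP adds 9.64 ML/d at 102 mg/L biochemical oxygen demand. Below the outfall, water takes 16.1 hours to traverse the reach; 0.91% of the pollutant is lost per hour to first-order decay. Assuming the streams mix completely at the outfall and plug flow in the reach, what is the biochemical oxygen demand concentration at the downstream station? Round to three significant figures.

12.1 mg/L

Conservation of mass: C = (72.10·2.200 + 9.640·102.0) / 81.74 = 1142/81.74 = 13.97 mg/L.
0.91%/h lost → k = −ln(1 − 0.0091) = 0.009142 h⁻¹.
First-order decay: C = 13.97·exp(−k·t) = 13.97·0.8631 = 12.06 mg/L.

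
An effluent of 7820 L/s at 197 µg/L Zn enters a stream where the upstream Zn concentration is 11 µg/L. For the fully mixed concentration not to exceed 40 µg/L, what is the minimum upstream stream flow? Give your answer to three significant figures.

Set C_mix = 40: (Q·11.00 + 7820·197.0) / (Q + 7820) = 40
→ Q = 7820·(197.0 − 40)/(40 − 11.00) = 42340 L/s.

42300 L/s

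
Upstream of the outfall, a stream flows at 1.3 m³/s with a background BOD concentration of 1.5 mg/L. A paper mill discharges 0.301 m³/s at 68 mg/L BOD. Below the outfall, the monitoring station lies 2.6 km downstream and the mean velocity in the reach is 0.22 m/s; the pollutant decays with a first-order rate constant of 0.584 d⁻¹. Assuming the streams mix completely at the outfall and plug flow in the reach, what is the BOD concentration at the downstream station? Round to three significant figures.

12.9 mg/L

Mixed concentration C = ΣQC/ΣQ = (1.300·1.500 + 0.3010·68.00) / 1.601 = 22.42/1.601 = 14.00 mg/L.
Travel time t = 2.6·1000 / 0.22 = 11820 s = 3.283 h.
After decay, C = 14.00 × e^(−kt) = 14.00 × 0.9232 = 12.93 mg/L.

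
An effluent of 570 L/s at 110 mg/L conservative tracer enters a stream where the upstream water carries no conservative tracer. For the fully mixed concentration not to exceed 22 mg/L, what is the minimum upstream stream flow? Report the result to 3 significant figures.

2280 L/s

Set C_mix = 22: (Q·0 + 570.0·110.0) / (Q + 570.0) = 22
→ Q = 570.0·(110.0 − 22)/(22 − 0) = 2280 L/s.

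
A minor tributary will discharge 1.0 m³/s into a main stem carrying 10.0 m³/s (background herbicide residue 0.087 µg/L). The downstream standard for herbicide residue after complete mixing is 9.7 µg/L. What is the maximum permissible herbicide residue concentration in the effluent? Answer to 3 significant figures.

At the limit, (Qr·Cr + Qe·Cₑ)/(Qr + Qe) = 9.7:
Cₑ = (11.00·9.7 − 10.00·0.08700) / 1.000 = 105.8 µg/L.

106 µg/L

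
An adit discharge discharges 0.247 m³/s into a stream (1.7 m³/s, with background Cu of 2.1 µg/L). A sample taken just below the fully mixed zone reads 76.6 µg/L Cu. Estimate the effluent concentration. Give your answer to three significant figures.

Mass balance: 1.700·2.100 + 0.2470·Cₑ = 1.947·76.60
→ Cₑ = (1.947·76.60 − 1.700·2.100) / 0.2470 = 589.4 µg/L.

589 µg/L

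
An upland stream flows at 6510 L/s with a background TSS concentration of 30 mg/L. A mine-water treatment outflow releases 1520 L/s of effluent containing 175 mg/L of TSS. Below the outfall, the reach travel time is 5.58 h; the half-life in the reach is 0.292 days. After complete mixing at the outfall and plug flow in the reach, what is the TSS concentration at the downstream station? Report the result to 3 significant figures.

33.1 mg/L

Flow-weighted average: C = (6510·30.00 + 1520·175.0) / 8030 = 461300/8030 = 57.45 mg/L.
Half-life 0.292 d → k = ln 2 / 0.292 = 2.374 d⁻¹.
After decay, C = 57.45 × e^(−kt) = 57.45 × 0.5759 = 33.08 mg/L.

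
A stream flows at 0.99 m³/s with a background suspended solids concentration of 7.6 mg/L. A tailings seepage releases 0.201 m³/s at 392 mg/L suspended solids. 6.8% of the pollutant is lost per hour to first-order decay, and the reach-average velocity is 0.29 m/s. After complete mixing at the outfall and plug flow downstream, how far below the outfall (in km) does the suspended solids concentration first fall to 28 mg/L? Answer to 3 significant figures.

14.1 km

After mixing, C = (0.9900·7.600 + 0.2010·392.0) / 1.191 = 86.32/1.191 = 72.47 mg/L.
6.8%/h lost → k = −ln(1 − 0.068) = 0.07042 h⁻¹.
Set 72.47·exp(−k·t) = 28 → t = ln(72.47/28)/k = 48620 s = 13.50 h.
Distance = v·t = 0.29·48620 = 14100 m = 14.10 km.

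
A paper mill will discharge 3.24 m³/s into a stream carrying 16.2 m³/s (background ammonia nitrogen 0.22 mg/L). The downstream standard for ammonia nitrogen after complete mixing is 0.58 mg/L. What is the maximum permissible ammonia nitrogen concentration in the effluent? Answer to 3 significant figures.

At the limit, (Qr·Cr + Qe·Cₑ)/(Qr + Qe) = 0.58:
Cₑ = (19.44·0.58 − 16.20·0.2200) / 3.240 = 2.380 mg/L.

2.38 mg/L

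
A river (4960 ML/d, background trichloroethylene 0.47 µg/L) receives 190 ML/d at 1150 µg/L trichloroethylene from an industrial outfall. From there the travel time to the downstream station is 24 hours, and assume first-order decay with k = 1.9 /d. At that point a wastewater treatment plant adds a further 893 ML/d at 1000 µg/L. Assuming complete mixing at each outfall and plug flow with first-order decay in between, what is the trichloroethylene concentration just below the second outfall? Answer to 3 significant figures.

153 µg/L

Conservation of mass: C = (4960·0.4700 + 190.0·1150) / 5150 = 220800/5150 = 42.88 µg/L; combined flow 5150 ML/d.
Applying C = C₀e^(−kt): 42.88 × 0.1496 = 6.413 µg/L.
At the second outfall, C = (5150·6.413 + 893.0·1000) / (5150 + 893.0) = 153.2 µg/L.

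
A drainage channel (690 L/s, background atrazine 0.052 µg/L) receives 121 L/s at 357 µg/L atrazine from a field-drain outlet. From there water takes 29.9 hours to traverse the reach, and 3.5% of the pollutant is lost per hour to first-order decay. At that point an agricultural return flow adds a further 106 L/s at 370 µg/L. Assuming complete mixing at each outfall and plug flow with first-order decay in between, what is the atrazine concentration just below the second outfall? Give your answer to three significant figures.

59.0 µg/L

Mixed concentration C = ΣQC/ΣQ = (690.0·0.05200 + 121.0·357.0) / 811.0 = 43230/811.0 = 53.31 µg/L; combined flow 811.0 L/s.
3.5%/h lost → k = −ln(1 − 0.035) = 0.03563 h⁻¹.
Decay over the reach: 53.31·exp(−kt) = 53.31·0.3446 = 18.37 µg/L.
Second outfall: C = (811.0·18.37 + 106.0·370.0)/917.0 = 59.02 µg/L.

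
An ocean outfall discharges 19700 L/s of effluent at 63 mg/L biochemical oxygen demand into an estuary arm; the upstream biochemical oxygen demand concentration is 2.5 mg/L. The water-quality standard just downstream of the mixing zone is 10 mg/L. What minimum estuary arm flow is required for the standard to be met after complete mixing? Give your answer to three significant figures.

139000 L/s

Set C_mix = 10: (Q·2.500 + 19700·63.00) / (Q + 19700) = 10
→ Q = 19700·(63.00 − 10)/(10 − 2.500) = 139200 L/s.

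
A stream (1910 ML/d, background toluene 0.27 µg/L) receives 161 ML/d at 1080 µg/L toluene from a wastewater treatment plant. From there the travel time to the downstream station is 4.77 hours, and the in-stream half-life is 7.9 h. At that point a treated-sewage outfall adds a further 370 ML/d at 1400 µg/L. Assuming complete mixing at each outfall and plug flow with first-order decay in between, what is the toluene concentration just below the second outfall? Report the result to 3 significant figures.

Conservation of mass: C = (1910·0.2700 + 161.0·1080) / 2071 = 174400/2071 = 84.21 µg/L; combined flow 2071 ML/d.
Half-life 7.9 h → k = ln 2 / 7.9 = 0.08774 h⁻¹ = 2.106 d⁻¹.
After decay, C = 84.21 × e^(−kt) = 84.21 × 0.6580 = 55.41 µg/L.
At the second outfall, C = (2071·55.41 + 370.0·1400) / (2071 + 370.0) = 259.2 µg/L.

259 µg/L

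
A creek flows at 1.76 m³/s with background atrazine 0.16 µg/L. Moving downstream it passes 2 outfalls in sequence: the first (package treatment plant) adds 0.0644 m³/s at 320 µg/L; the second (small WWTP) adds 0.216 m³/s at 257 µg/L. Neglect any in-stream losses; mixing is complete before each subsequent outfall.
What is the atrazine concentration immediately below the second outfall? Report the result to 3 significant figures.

Below outfall 1: Q → 1.824 m³/s, C = (1.760·0.1600 + 0.06440·320.0)/1.824 = 11.45 µg/L.
Below outfall 2: Q → 2.040 m³/s, C = (1.824·11.45 + 0.2160·257.0)/2.040 = 37.44 µg/L.

37.4 µg/L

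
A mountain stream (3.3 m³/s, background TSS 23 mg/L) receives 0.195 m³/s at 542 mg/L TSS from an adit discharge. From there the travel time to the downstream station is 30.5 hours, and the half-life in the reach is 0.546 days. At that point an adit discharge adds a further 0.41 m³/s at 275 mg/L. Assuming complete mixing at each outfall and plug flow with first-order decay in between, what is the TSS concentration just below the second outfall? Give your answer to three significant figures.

38.1 mg/L

Mixed concentration C = ΣQC/ΣQ = (3.300·23.00 + 0.1950·542.0) / 3.495 = 181.6/3.495 = 51.96 mg/L; combined flow 3.495 m³/s.
Half-life 0.546 d → k = ln 2 / 0.546 = 1.270 d⁻¹.
Decay over the reach: 51.96·exp(−kt) = 51.96·0.1992 = 10.35 mg/L.
At the second outfall, C = (3.495·10.35 + 0.4100·275.0) / (3.495 + 0.4100) = 38.14 mg/L.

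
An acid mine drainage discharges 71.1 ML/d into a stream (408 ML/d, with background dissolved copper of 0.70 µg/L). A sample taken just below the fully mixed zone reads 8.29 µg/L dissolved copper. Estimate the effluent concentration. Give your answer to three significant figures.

Mass balance: 408.0·0.7000 + 71.10·Cₑ = 479.1·8.290
→ Cₑ = (479.1·8.290 − 408.0·0.7000) / 71.10 = 51.84 µg/L.

51.8 µg/L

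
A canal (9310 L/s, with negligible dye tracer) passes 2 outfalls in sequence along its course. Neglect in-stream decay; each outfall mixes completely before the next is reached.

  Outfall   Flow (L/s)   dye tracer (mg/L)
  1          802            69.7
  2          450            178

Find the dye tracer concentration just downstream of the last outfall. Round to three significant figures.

After outfall 1: Q = 9310 + 802.0 = 10110 L/s; C = (9310·0 + 802.0·69.70)/10110 = 5.528 mg/L.
After outfall 2: Q = 10110 + 450.0 = 10560 L/s; C = (10110·5.528 + 450.0·178.0)/10560 = 12.88 mg/L.

12.9 mg/L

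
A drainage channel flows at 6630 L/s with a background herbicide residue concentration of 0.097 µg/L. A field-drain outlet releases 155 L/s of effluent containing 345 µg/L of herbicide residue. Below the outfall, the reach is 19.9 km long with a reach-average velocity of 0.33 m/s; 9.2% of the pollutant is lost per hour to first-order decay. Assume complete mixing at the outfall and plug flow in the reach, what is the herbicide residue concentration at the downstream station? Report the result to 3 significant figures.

1.58 µg/L

Flow-weighted average: C = (6630·0.09700 + 155.0·345.0) / 6785 = 54120/6785 = 7.976 µg/L.
Travel time t = 19.9·1000 / 0.33 = 60300 s = 16.75 h.
9.2%/h lost → k = −ln(1 − 0.092) = 0.09651 h⁻¹.
First-order decay: C = 7.976·exp(−k·t) = 7.976·0.1986 = 1.584 µg/L.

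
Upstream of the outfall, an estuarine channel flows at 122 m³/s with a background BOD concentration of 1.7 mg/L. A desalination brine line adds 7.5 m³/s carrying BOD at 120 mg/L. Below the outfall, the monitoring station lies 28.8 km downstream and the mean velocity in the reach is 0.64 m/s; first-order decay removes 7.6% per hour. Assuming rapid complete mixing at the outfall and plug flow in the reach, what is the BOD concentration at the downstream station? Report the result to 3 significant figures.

Flow-weighted average: C = (122.0·1.700 + 7.500·120.0) / 129.5 = 1107/129.5 = 8.551 mg/L.
Travel time t = 28.8·1000 / 0.64 = 45000 s = 12.50 h.
7.6%/h lost → k = −ln(1 − 0.076) = 0.07904 h⁻¹.
First-order decay: C = 8.551·exp(−k·t) = 8.551·0.3723 = 3.184 mg/L.

3.18 mg/L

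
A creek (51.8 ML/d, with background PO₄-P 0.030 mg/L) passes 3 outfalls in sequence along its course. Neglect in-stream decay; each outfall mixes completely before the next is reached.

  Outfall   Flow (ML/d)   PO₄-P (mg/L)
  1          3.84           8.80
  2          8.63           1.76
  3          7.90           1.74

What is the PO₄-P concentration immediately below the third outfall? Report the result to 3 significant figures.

After outfall 1: Q = 51.80 + 3.840 = 55.64 ML/d; C = (51.80·0.03000 + 3.840·8.800)/55.64 = 0.6353 mg/L.
After outfall 2: Q = 55.64 + 8.630 = 64.27 ML/d; C = (55.64·0.6353 + 8.630·1.760)/64.27 = 0.7863 mg/L.
After outfall 3: Q = 64.27 + 7.900 = 72.17 ML/d; C = (64.27·0.7863 + 7.900·1.740)/72.17 = 0.8907 mg/L.

0.891 mg/L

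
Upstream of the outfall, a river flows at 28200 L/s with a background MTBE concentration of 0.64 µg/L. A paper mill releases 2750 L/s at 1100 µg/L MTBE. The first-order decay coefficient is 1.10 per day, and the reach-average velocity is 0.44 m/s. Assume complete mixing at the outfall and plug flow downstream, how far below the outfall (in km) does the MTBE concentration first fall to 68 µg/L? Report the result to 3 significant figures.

12.7 km

Mixed concentration C = ΣQC/ΣQ = (28200·0.6400 + 2750·1100) / 30950 = 3043000/30950 = 98.32 µg/L.
Set 98.32·exp(−k·t) = 68 → t = ln(98.32/68)/k = 28960 s = 8.045 h.
Distance = v·t = 0.44·28960 = 12740 m = 12.74 km.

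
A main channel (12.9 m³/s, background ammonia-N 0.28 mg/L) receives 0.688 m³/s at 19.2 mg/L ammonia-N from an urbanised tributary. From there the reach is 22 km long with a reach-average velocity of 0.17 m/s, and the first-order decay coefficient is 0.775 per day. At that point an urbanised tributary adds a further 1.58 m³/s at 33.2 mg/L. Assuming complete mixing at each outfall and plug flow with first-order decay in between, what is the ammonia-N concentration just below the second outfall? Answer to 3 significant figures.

After mixing, C = (12.90·0.2800 + 0.6880·19.20) / 13.59 = 16.82/13.59 = 1.238 mg/L; combined flow 13.59 m³/s.
Travel time t = 22·1000 / 0.17 = 129400 s = 35.95 h.
After decay, C = 1.238 × e^(−kt) = 1.238 × 0.3132 = 0.3878 mg/L.
At the second outfall, C = (13.59·0.3878 + 1.580·33.20) / (13.59 + 1.580) = 3.806 mg/L.

3.81 mg/L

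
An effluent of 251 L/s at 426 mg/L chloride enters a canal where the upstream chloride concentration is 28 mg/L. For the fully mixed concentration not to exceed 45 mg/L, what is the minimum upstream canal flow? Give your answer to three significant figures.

Set C_mix = 45: (Q·28.00 + 251.0·426.0) / (Q + 251.0) = 45
→ Q = 251.0·(426.0 − 45)/(45 − 28.00) = 5625 L/s.

5630 L/s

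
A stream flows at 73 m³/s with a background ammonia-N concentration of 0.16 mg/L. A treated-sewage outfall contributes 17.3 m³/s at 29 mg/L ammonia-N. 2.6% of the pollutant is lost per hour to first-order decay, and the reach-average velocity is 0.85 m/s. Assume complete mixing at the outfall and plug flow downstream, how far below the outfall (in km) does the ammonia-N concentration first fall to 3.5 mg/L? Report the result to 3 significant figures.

56.3 km

After mixing, C = (73.00·0.1600 + 17.30·29.00) / 90.30 = 513.4/90.30 = 5.685 mg/L.
2.6%/h lost → k = −ln(1 − 0.026) = 0.02634 h⁻¹.
Set 5.685·exp(−k·t) = 3.5 → t = ln(5.685/3.5)/k = 66290 s = 18.41 h.
Distance = v·t = 0.85·66290 = 56350 m = 56.35 km.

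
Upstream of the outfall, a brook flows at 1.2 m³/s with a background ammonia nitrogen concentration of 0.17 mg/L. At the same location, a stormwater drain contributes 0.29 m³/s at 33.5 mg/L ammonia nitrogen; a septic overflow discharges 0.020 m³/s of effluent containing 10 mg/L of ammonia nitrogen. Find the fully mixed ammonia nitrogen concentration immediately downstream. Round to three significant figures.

Conservation of mass: C = (1.200·0.1700 + 0.2900·33.50 + 0.02000·10.00) / 1.510 = 10.12/1.510 = 6.701 mg/L.

6.70 mg/L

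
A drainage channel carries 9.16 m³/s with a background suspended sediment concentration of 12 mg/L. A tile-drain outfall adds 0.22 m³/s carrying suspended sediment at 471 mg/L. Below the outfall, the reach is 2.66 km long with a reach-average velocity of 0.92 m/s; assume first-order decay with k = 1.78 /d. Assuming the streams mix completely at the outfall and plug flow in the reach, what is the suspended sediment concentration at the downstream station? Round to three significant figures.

21.4 mg/L

Mixed concentration C = ΣQC/ΣQ = (9.160·12.00 + 0.2200·471.0) / 9.380 = 213.5/9.380 = 22.77 mg/L.
Travel time t = 2.66·1000 / 0.92 = 2891 s = 0.8031 h.
Decay over the reach: 22.77·exp(−kt) = 22.77·0.9422 = 21.45 mg/L.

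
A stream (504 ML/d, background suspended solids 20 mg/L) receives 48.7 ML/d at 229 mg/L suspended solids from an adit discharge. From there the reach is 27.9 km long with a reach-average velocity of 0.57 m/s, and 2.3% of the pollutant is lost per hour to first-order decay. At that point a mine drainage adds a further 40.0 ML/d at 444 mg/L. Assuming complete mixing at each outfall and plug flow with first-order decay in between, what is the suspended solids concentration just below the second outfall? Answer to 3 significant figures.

Mixed concentration C = ΣQC/ΣQ = (504.0·20.00 + 48.70·229.0) / 552.7 = 21230/552.7 = 38.42 mg/L; combined flow 552.7 ML/d.
Travel time t = 27.9·1000 / 0.57 = 48950 s = 13.60 h.
2.3%/h lost → k = −ln(1 − 0.023) = 0.02327 h⁻¹.
Decay over the reach: 38.42·exp(−kt) = 38.42·0.7288 = 28.00 mg/L.
At the second outfall, C = (552.7·28.00 + 40.00·444.0) / (552.7 + 40.00) = 56.07 mg/L.

56.1 mg/L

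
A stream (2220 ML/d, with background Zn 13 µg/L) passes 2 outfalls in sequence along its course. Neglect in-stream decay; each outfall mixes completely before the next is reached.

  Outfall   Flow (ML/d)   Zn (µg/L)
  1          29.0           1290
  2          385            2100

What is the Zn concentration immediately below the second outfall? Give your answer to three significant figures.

332 µg/L

After outfall 1: Q = 2220 + 29.00 = 2249 ML/d; C = (2220·13.00 + 29.00·1290)/2249 = 29.47 µg/L.
After outfall 2: Q = 2249 + 385.0 = 2634 ML/d; C = (2249·29.47 + 385.0·2100)/2634 = 332.1 µg/L.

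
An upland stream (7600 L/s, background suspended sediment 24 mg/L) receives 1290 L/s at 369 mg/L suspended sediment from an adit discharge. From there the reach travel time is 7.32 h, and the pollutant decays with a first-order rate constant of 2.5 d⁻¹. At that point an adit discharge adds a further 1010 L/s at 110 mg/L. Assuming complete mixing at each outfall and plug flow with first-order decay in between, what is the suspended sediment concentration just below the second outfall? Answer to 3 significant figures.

42.2 mg/L

Conservation of mass: C = (7600·24.00 + 1290·369.0) / 8890 = 658400/8890 = 74.06 mg/L; combined flow 8890 L/s.
First-order decay: C = 74.06·exp(−k·t) = 74.06·0.4665 = 34.55 mg/L.
At the second outfall, C = (8890·34.55 + 1010·110.0) / (8890 + 1010) = 42.25 mg/L.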